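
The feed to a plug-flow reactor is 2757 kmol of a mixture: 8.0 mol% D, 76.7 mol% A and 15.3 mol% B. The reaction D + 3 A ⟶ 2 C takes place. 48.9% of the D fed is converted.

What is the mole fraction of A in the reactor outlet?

D reacted = 0.489 × 220.6 = 107.9 kmol; ν_D = −1, so ξ = 107.9/1 = 107.9 kmol.
Outlet amounts (n = n₀ + ν ξ):
  D: 220.6 − 1(107.9) = 112.7
  A: 2115 − 3(107.9) = 1791
  C: 0 + 2(107.9) = 215.7
  B: 421.8 (inert)
Total out = 2541 kmol; y_A = 1791 / 2541 = 0.7048.

0.705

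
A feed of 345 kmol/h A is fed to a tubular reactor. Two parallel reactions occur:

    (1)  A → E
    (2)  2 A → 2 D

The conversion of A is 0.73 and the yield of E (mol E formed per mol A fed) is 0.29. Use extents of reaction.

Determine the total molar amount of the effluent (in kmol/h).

Yield of E: 1ξ₁ / 345 = 0.29 → ξ₁ = 100 kmol/h.
Conversion of A: 1ξ₁ + 2ξ₂ = 0.73 × 345 = 251.8 → ξ₂ = 75.9 kmol/h.
Outlet amounts (n = n₀ + Σ ν·ξ):
  A: 345 − 1(100) − 2(75.9) = 93.15
  E: 0 + 1(100) = 100
  D: 0 + 2(75.9) = 151.8
Total out = 93.15 + 100 + 151.8 = 345 kmol/h.

345 kmol/h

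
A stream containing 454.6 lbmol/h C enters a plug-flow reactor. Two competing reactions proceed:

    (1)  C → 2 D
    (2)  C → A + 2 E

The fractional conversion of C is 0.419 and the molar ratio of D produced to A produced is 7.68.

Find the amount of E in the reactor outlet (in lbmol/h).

Conversion of C: C consumed = 0.419 × 454.6 = 190.5 lbmol/h = 1ξ₁ + 1ξ₂.
Selectivity: 2ξ₁ / (1ξ₂) = 7.68 → ξ₁ = 3.84 ξ₂.
Substitute: (1·3.84 + 1) ξ₂ = 190.5 → ξ₂ = 39.35 lbmol/h, ξ₁ = 151.1 lbmol/h.
Outlet amounts (n = n₀ + Σ ν·ξ):
  C: 454.6 − 1(151.1) − 1(39.35) = 264.1
  D: 0 + 2(151.1) = 302.2
  A: 0 + 1(39.35) = 39.35
  E: 0 + 2(39.35) = 78.71

78.7 lbmol/h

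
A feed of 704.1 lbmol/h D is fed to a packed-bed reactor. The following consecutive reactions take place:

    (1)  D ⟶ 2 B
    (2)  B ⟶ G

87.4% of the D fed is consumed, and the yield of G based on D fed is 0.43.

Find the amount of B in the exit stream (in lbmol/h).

928 lbmol/h

Conversion of D: D consumed = 1ξ₁ = 0.874 × 704.1 → ξ₁ = 615.4 lbmol/h.
Yield of G: 1ξ₂ / 704.1 = 0.43 → ξ₂ = 302.8 lbmol/h.
Outlet amounts (n = n₀ + Σ ν·ξ):
  D: 704.1 − 1(615.4) = 88.72
  B: 0 + 2(615.4) − 1(302.8) = 928
  G: 0 + 1(302.8) = 302.8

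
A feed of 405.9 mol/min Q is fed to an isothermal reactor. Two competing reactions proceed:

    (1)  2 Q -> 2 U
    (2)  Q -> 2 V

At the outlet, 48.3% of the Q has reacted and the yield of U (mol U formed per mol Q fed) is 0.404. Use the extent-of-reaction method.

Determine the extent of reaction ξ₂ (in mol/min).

ξ₂ = 32.1 mol/min

Yield of U: 2ξ₁ / 405.9 = 0.404 → ξ₁ = 81.99 mol/min.
Conversion of Q: 2ξ₁ + 1ξ₂ = 0.483 × 405.9 = 196 → ξ₂ = 32.07 mol/min.
Outlet amounts (n = n₀ + Σ ν·ξ):
  Q: 405.9 − 2(81.99) − 1(32.07) = 209.9
  U: 0 + 2(81.99) = 164
  V: 0 + 2(32.07) = 64.13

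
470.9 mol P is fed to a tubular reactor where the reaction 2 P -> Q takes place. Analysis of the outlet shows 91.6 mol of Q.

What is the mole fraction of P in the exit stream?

0.759

For Q: n = n₀ + 1ξ → 91.6 = 0 + 1ξ, giving ξ = 91.6 mol.
Outlet amounts (n = n₀ + ν ξ):
  P: 470.9 − 2(91.6) = 287.7
  Q: 0 + 1(91.6) = 91.6
Total out = 379.3 mol; y_P = 287.7 / 379.3 = 0.7585.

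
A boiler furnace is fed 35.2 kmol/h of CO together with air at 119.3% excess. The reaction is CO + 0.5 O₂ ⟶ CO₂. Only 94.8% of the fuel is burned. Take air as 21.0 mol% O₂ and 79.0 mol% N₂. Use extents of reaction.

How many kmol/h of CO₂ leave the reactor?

Stoichiometric O₂ = 0.5 × 35.2 = 17.6 kmol/h; O₂ fed = 17.6 × 2.193 = 38.6 kmol/h.
N₂ fed = 38.6 × 79/21 = 145.2 kmol/h.
Fuel reacted = 0.948 × 35.2 → ξ = 33.37 kmol/h.
Outlet (n = n₀ + ν ξ):
  CO: 35.2 − 1(33.37) = 1.83
  O₂: 38.6 − 0.5(33.37) = 21.91
  N₂: 145.2 (inert)
  CO₂: 0 + 1(33.37) = 33.37

33.4 kmol/h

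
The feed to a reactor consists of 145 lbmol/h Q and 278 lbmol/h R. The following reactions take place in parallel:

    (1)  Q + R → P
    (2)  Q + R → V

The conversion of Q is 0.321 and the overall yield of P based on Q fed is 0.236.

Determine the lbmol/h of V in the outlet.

Yield of P: 1ξ₁ / 145 = 0.236 → ξ₁ = 34.22 lbmol/h.
Conversion of Q: 1ξ₁ + 1ξ₂ = 0.321 × 145 = 46.55 → ξ₂ = 12.33 lbmol/h.
Outlet amounts (n = n₀ + Σ ν·ξ):
  Q: 145 − 1(34.22) − 1(12.33) = 98.45
  R: 278 − 1(34.22) − 1(12.33) = 231.5
  P: 0 + 1(34.22) = 34.22
  V: 0 + 1(12.33) = 12.33

12.3 lbmol/h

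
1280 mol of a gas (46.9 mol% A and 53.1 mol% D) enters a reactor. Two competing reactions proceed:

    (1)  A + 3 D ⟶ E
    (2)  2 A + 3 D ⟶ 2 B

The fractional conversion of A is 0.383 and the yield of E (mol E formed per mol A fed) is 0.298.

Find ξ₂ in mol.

ξ₂ = 25.5 mol

Yield of E: 1ξ₁ / 600.3 = 0.298 → ξ₁ = 178.9 mol.
Conversion of A: 1ξ₁ + 2ξ₂ = 0.383 × 600.3 = 229.9 → ξ₂ = 25.51 mol.
Outlet amounts (n = n₀ + Σ ν·ξ):
  A: 600.3 − 1(178.9) − 2(25.51) = 370.4
  D: 679.7 − 3(178.9) − 3(25.51) = 66.45
  E: 0 + 1(178.9) = 178.9
  B: 0 + 2(25.51) = 51.03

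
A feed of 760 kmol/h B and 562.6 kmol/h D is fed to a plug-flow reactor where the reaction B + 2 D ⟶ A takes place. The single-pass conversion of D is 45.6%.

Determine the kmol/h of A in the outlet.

128 kmol/h

D reacted = 0.456 × 562.6 = 256.5 kmol/h; ν_D = −2, so ξ = 256.5/2 = 128.3 kmol/h.
Outlet amounts (n = n₀ + ν ξ):
  B: 760 − 1(128.3) = 631.7
  D: 562.6 − 2(128.3) = 306.1
  A: 0 + 1(128.3) = 128.3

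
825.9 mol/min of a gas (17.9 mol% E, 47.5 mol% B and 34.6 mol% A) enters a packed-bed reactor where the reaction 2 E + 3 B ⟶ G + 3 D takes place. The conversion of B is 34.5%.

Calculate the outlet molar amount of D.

B reacted = 0.345 × 392.3 = 135.3 mol/min; ν_B = −3, so ξ = 135.3/3 = 45.11 mol/min.
Outlet amounts (n = n₀ + ν ξ):
  E: 147.8 − 2(45.11) = 57.61
  B: 392.3 − 3(45.11) = 257
  G: 0 + 1(45.11) = 45.11
  D: 0 + 3(45.11) = 135.3
  A: 285.8 (inert)

135 mol/min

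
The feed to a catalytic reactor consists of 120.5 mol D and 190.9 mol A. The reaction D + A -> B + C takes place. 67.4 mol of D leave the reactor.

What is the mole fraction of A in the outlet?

For D: n = n₀ − 1ξ → 67.4 = 120.5 − 1ξ, giving ξ = 53.1 mol.
Outlet amounts (n = n₀ + ν ξ):
  D: 120.5 − 1(53.1) = 67.4
  A: 190.9 − 1(53.1) = 137.8
  B: 0 + 1(53.1) = 53.1
  C: 0 + 1(53.1) = 53.1
Total out = 311.4 mol; y_A = 137.8 / 311.4 = 0.4425.

0.443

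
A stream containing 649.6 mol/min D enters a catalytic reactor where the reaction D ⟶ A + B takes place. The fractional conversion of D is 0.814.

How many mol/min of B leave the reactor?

529 mol/min

D reacted = 0.814 × 649.6 = 528.8 mol/min; ν_D = −1, so ξ = 528.8/1 = 528.8 mol/min.
Outlet amounts (n = n₀ + ν ξ):
  D: 649.6 − 1(528.8) = 120.8
  A: 0 + 1(528.8) = 528.8
  B: 0 + 1(528.8) = 528.8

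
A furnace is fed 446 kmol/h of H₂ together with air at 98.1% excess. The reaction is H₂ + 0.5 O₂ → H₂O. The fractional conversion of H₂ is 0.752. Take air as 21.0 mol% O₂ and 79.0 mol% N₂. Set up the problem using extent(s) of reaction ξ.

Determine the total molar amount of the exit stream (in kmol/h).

Stoichiometric O₂ = 0.5 × 446 = 223 kmol/h; O₂ fed = 223 × 1.981 = 441.8 kmol/h.
N₂ fed = 441.8 × 79/21 = 1662 kmol/h.
Fuel reacted = 0.752 × 446 → ξ = 335.4 kmol/h.
Outlet (n = n₀ + ν ξ):
  H₂: 446 − 1(335.4) = 110.6
  O₂: 441.8 − 0.5(335.4) = 274.1
  N₂: 1662 (inert)
  H₂O: 0 + 1(335.4) = 335.4
Total out = 110.6 + 274.1 + 1662 + 335.4 = 2382 kmol/h.

2380 kmol/h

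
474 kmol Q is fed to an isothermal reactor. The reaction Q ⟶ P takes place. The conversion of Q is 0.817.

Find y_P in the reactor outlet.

Q reacted = 0.817 × 474 = 387.3 kmol; ν_Q = −1, so ξ = 387.3/1 = 387.3 kmol.
Outlet amounts (n = n₀ + ν ξ):
  Q: 474 − 1(387.3) = 86.74
  P: 0 + 1(387.3) = 387.3
Total out = 474 kmol; y_P = 387.3 / 474 = 0.817.

0.817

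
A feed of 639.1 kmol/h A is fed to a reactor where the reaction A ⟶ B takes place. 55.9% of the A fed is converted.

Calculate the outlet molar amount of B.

357 kmol/h

A reacted = 0.559 × 639.1 = 357.3 kmol/h; ν_A = −1, so ξ = 357.3/1 = 357.3 kmol/h.
Outlet amounts (n = n₀ + ν ξ):
  A: 639.1 − 1(357.3) = 281.8
  B: 0 + 1(357.3) = 357.3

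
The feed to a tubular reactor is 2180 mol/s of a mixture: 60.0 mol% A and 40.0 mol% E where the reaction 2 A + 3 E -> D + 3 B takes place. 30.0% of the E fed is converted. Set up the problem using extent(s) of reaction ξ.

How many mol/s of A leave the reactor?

1130 mol/s

E reacted = 0.3 × 872 = 261.6 mol/s; ν_E = −3, so ξ = 261.6/3 = 87.2 mol/s.
Outlet amounts (n = n₀ + ν ξ):
  A: 1308 − 2(87.2) = 1134
  E: 872 − 3(87.2) = 610.4
  D: 0 + 1(87.2) = 87.2
  B: 0 + 3(87.2) = 261.6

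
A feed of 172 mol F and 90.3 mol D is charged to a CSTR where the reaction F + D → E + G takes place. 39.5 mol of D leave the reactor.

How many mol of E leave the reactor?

50.8 mol

For D: n = n₀ − 1ξ → 39.5 = 90.3 − 1ξ, giving ξ = 50.8 mol.
Outlet amounts (n = n₀ + ν ξ):
  F: 172 − 1(50.8) = 121.2
  D: 90.3 − 1(50.8) = 39.5
  E: 0 + 1(50.8) = 50.8
  G: 0 + 1(50.8) = 50.8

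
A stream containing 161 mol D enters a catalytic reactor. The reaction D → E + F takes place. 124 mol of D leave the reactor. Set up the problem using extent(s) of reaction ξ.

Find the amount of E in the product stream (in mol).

For D: n = n₀ − 1ξ → 124 = 161 − 1ξ, giving ξ = 37 mol.
Outlet amounts (n = n₀ + ν ξ):
  D: 161 − 1(37) = 124
  E: 0 + 1(37) = 37
  F: 0 + 1(37) = 37

37 mol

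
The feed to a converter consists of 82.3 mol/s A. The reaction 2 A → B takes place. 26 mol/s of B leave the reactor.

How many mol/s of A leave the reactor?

30.3 mol/s

For B: n = n₀ + 1ξ → 26 = 0 + 1ξ, giving ξ = 26 mol/s.
Outlet amounts (n = n₀ + ν ξ):
  A: 82.3 − 2(26) = 30.3
  B: 0 + 1(26) = 26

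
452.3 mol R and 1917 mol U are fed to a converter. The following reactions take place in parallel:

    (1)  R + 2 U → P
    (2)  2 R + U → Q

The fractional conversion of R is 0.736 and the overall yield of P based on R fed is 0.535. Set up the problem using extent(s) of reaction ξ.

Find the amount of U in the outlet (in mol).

1390 mol

Yield of P: 1ξ₁ / 452.3 = 0.535 → ξ₁ = 242 mol.
Conversion of R: 1ξ₁ + 2ξ₂ = 0.736 × 452.3 = 332.9 → ξ₂ = 45.46 mol.
Outlet amounts (n = n₀ + Σ ν·ξ):
  R: 452.3 − 1(242) − 2(45.46) = 119.4
  U: 1917 − 2(242) − 1(45.46) = 1388
  P: 0 + 1(242) = 242
  Q: 0 + 1(45.46) = 45.46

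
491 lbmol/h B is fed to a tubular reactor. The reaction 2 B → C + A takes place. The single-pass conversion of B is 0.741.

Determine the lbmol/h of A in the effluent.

B reacted = 0.741 × 491 = 363.8 lbmol/h; ν_B = −2, so ξ = 363.8/2 = 181.9 lbmol/h.
Outlet amounts (n = n₀ + ν ξ):
  B: 491 − 2(181.9) = 127.2
  C: 0 + 1(181.9) = 181.9
  A: 0 + 1(181.9) = 181.9

182 lbmol/h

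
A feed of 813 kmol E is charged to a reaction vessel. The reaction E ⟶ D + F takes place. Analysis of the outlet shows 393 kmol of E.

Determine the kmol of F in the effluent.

420 kmol

For E: n = n₀ − 1ξ → 393 = 813 − 1ξ, giving ξ = 420 kmol.
Outlet amounts (n = n₀ + ν ξ):
  E: 813 − 1(420) = 393
  D: 0 + 1(420) = 420
  F: 0 + 1(420) = 420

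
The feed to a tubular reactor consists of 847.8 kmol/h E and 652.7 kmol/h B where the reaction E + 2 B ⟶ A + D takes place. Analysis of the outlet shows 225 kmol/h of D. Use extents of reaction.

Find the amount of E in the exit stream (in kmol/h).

For D: n = n₀ + 1ξ → 225 = 0 + 1ξ, giving ξ = 225 kmol/h.
Outlet amounts (n = n₀ + ν ξ):
  E: 847.8 − 1(225) = 622.8
  B: 652.7 − 2(225) = 202.7
  A: 0 + 1(225) = 225
  D: 0 + 1(225) = 225

623 kmol/h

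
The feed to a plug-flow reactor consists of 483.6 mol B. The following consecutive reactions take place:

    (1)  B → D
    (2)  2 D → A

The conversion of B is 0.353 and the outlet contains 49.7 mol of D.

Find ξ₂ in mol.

ξ₂ = 60.5 mol

Conversion of B: B consumed = 1ξ₁ = 0.353 × 483.6 → ξ₁ = 170.7 mol.
D balance: n_D = 0 + 1ξ₁ − 2ξ₂ = 49.7 → ξ₂ = (1·170.7 − 49.7)/2 = 60.51 mol.
Outlet amounts (n = n₀ + Σ ν·ξ):
  B: 483.6 − 1(170.7) = 312.9
  D: 0 + 1(170.7) − 2(60.51) = 49.7
  A: 0 + 1(60.51) = 60.51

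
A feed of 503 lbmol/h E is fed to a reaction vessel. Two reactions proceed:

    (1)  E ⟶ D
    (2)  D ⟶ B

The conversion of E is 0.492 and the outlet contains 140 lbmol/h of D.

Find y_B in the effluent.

0.214

Conversion of E: E consumed = 1ξ₁ = 0.492 × 503 → ξ₁ = 247.5 lbmol/h.
D balance: n_D = 0 + 1ξ₁ − 1ξ₂ = 140 → ξ₂ = (1·247.5 − 140)/1 = 107.5 lbmol/h.
Outlet amounts (n = n₀ + Σ ν·ξ):
  E: 503 − 1(247.5) = 255.5
  D: 0 + 1(247.5) − 1(107.5) = 140
  B: 0 + 1(107.5) = 107.5
Total out = 503 lbmol/h; y_B = 107.5 / 503 = 0.2137.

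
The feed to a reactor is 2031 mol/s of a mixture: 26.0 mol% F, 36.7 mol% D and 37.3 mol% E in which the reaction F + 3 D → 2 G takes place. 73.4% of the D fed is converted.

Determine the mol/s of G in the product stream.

D reacted = 0.734 × 745.4 = 547.1 mol/s; ν_D = −3, so ξ = 547.1/3 = 182.4 mol/s.
Outlet amounts (n = n₀ + ν ξ):
  F: 528.1 − 1(182.4) = 345.7
  D: 745.4 − 3(182.4) = 198.3
  G: 0 + 2(182.4) = 364.7
  E: 757.6 (inert)

365 mol/s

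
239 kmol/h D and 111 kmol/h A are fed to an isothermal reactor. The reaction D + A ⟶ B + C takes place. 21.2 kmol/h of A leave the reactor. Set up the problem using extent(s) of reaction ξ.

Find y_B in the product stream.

0.257

For A: n = n₀ − 1ξ → 21.2 = 111 − 1ξ, giving ξ = 89.8 kmol/h.
Outlet amounts (n = n₀ + ν ξ):
  D: 239 − 1(89.8) = 149.2
  A: 111 − 1(89.8) = 21.2
  B: 0 + 1(89.8) = 89.8
  C: 0 + 1(89.8) = 89.8
Total out = 350 kmol/h; y_B = 89.8 / 350 = 0.2566.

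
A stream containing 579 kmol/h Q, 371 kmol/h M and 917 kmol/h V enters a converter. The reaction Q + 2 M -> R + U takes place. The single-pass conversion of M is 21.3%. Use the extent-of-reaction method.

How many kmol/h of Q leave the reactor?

M reacted = 0.213 × 371 = 79.02 kmol/h; ν_M = −2, so ξ = 79.02/2 = 39.51 kmol/h.
Outlet amounts (n = n₀ + ν ξ):
  Q: 579 − 1(39.51) = 539.5
  M: 371 − 2(39.51) = 292
  R: 0 + 1(39.51) = 39.51
  U: 0 + 1(39.51) = 39.51
  V: 917 (inert)

539 kmol/h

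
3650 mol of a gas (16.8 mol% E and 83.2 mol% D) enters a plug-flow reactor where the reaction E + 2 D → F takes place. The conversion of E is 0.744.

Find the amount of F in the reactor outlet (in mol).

456 mol

E reacted = 0.744 × 613.2 = 456.2 mol; ν_E = −1, so ξ = 456.2/1 = 456.2 mol.
Outlet amounts (n = n₀ + ν ξ):
  E: 613.2 − 1(456.2) = 157
  D: 3037 − 2(456.2) = 2124
  F: 0 + 1(456.2) = 456.2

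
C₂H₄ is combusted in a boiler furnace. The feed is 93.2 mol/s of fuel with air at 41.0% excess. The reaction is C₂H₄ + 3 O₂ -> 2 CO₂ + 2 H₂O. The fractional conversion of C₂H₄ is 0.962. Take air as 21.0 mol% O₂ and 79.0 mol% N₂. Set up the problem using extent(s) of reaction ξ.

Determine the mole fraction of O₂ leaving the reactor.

0.0636

Stoichiometric O₂ = 3 × 93.2 = 279.6 mol/s; O₂ fed = 279.6 × 1.410 = 394.2 mol/s.
N₂ fed = 394.2 × 79/21 = 1483 mol/s.
Fuel reacted = 0.962 × 93.2 → ξ = 89.66 mol/s.
Outlet (n = n₀ + ν ξ):
  C₂H₄: 93.2 − 1(89.66) = 3.542
  O₂: 394.2 − 3(89.66) = 125.3
  N₂: 1483 (inert)
  CO₂: 0 + 2(89.66) = 179.3
  H₂O: 0 + 2(89.66) = 179.3
Total out = 1971 mol/s; y_O₂ = 125.3 / 1971 = 0.06357.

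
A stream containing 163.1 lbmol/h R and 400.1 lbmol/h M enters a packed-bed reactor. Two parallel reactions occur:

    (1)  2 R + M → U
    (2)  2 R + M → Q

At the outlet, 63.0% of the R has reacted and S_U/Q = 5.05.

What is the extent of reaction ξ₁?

Conversion of R: R consumed = 0.63 × 163.1 = 102.8 lbmol/h = 2ξ₁ + 2ξ₂.
Selectivity: 1ξ₁ / (1ξ₂) = 5.05 → ξ₁ = 5.05 ξ₂.
Substitute: (2·5.05 + 2) ξ₂ = 102.8 → ξ₂ = 8.492 lbmol/h, ξ₁ = 42.88 lbmol/h.
Outlet amounts (n = n₀ + Σ ν·ξ):
  R: 163.1 − 2(42.88) − 2(8.492) = 60.35
  M: 400.1 − 1(42.88) − 1(8.492) = 348.7
  U: 0 + 1(42.88) = 42.88
  Q: 0 + 1(8.492) = 8.492

ξ₁ = 42.9 lbmol/h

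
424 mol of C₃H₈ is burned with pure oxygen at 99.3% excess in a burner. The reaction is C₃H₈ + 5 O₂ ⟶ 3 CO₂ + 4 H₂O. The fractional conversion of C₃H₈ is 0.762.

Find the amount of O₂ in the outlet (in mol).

Stoichiometric O₂ = 5 × 424 = 2120 mol; O₂ fed = 2120 × 1.993 = 4225 mol.
Fuel reacted = 0.762 × 424 → ξ = 323.1 mol.
Outlet (n = n₀ + ν ξ):
  C₃H₈: 424 − 1(323.1) = 100.9
  O₂: 4225 − 5(323.1) = 2610
  CO₂: 0 + 3(323.1) = 969.3
  H₂O: 0 + 4(323.1) = 1292

2610 mol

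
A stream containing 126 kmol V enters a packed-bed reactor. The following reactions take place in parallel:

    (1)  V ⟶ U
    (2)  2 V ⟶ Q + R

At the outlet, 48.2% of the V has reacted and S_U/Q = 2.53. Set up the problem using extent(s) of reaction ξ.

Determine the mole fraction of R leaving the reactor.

Conversion of V: V consumed = 0.482 × 126 = 60.73 kmol = 1ξ₁ + 2ξ₂.
Selectivity: 1ξ₁ / (1ξ₂) = 2.53 → ξ₁ = 2.53 ξ₂.
Substitute: (1·2.53 + 2) ξ₂ = 60.73 → ξ₂ = 13.41 kmol, ξ₁ = 33.92 kmol.
Outlet amounts (n = n₀ + Σ ν·ξ):
  V: 126 − 1(33.92) − 2(13.41) = 65.27
  U: 0 + 1(33.92) = 33.92
  Q: 0 + 1(13.41) = 13.41
  R: 0 + 1(13.41) = 13.41
Total out = 126 kmol; y_R = 13.41 / 126 = 0.1064.

0.106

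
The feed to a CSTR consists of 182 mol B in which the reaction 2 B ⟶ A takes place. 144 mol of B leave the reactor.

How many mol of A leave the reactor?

19 mol

For B: n = n₀ − 2ξ → 144 = 182 − 2ξ, giving ξ = 19 mol.
Outlet amounts (n = n₀ + ν ξ):
  B: 182 − 2(19) = 144
  A: 0 + 1(19) = 19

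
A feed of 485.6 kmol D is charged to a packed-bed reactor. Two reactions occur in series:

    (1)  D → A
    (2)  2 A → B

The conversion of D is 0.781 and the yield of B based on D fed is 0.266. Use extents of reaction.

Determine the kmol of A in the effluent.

Conversion of D: D consumed = 1ξ₁ = 0.781 × 485.6 → ξ₁ = 379.3 kmol.
Yield of B: 1ξ₂ / 485.6 = 0.266 → ξ₂ = 129.2 kmol.
Outlet amounts (n = n₀ + Σ ν·ξ):
  D: 485.6 − 1(379.3) = 106.3
  A: 0 + 1(379.3) − 2(129.2) = 120.9
  B: 0 + 1(129.2) = 129.2

121 kmol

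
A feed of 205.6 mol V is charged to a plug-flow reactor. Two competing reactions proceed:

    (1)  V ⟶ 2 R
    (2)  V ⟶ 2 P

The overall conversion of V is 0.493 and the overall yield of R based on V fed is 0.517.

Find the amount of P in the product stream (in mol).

96.4 mol

Yield of R: 2ξ₁ / 205.6 = 0.517 → ξ₁ = 53.15 mol.
Conversion of V: 1ξ₁ + 1ξ₂ = 0.493 × 205.6 = 101.4 → ξ₂ = 48.21 mol.
Outlet amounts (n = n₀ + Σ ν·ξ):
  V: 205.6 − 1(53.15) − 1(48.21) = 104.2
  R: 0 + 2(53.15) = 106.3
  P: 0 + 2(48.21) = 96.43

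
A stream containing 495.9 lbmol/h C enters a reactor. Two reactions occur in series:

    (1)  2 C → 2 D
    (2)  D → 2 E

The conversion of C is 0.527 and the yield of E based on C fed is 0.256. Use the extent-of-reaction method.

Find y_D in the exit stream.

0.354

Conversion of C: C consumed = 2ξ₁ = 0.527 × 495.9 → ξ₁ = 130.7 lbmol/h.
Yield of E: 2ξ₂ / 495.9 = 0.256 → ξ₂ = 63.48 lbmol/h.
Outlet amounts (n = n₀ + Σ ν·ξ):
  C: 495.9 − 2(130.7) = 234.6
  D: 0 + 2(130.7) − 1(63.48) = 197.9
  E: 0 + 2(63.48) = 127
Total out = 559.4 lbmol/h; y_D = 197.9 / 559.4 = 0.3537.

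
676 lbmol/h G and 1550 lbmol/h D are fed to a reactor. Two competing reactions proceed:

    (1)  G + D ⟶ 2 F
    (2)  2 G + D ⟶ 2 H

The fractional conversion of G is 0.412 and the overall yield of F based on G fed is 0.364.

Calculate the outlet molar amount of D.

1350 lbmol/h

Yield of F: 2ξ₁ / 676 = 0.364 → ξ₁ = 123 lbmol/h.
Conversion of G: 1ξ₁ + 2ξ₂ = 0.412 × 676 = 278.5 → ξ₂ = 77.74 lbmol/h.
Outlet amounts (n = n₀ + Σ ν·ξ):
  G: 676 − 1(123) − 2(77.74) = 397.5
  D: 1550 − 1(123) − 1(77.74) = 1349
  F: 0 + 2(123) = 246.1
  H: 0 + 2(77.74) = 155.5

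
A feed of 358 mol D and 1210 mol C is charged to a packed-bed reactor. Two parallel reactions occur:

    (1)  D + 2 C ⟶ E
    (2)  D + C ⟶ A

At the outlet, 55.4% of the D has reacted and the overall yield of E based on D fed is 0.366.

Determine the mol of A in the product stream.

Yield of E: 1ξ₁ / 358 = 0.366 → ξ₁ = 131 mol.
Conversion of D: 1ξ₁ + 1ξ₂ = 0.554 × 358 = 198.3 → ξ₂ = 67.3 mol.
Outlet amounts (n = n₀ + Σ ν·ξ):
  D: 358 − 1(131) − 1(67.3) = 159.7
  C: 1210 − 2(131) − 1(67.3) = 880.6
  E: 0 + 1(131) = 131
  A: 0 + 1(67.3) = 67.3

67.3 mol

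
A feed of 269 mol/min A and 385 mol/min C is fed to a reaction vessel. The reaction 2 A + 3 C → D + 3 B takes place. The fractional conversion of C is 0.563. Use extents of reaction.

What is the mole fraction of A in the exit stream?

0.214

C reacted = 0.563 × 385 = 216.8 mol/min; ν_C = −3, so ξ = 216.8/3 = 72.25 mol/min.
Outlet amounts (n = n₀ + ν ξ):
  A: 269 − 2(72.25) = 124.5
  C: 385 − 3(72.25) = 168.2
  D: 0 + 1(72.25) = 72.25
  B: 0 + 3(72.25) = 216.8
Total out = 581.7 mol/min; y_A = 124.5 / 581.7 = 0.214.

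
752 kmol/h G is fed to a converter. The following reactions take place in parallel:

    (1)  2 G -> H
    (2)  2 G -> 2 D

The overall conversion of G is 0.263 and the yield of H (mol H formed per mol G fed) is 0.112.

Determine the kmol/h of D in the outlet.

29.3 kmol/h

Yield of H: 1ξ₁ / 752 = 0.112 → ξ₁ = 84.22 kmol/h.
Conversion of G: 2ξ₁ + 2ξ₂ = 0.263 × 752 = 197.8 → ξ₂ = 14.66 kmol/h.
Outlet amounts (n = n₀ + Σ ν·ξ):
  G: 752 − 2(84.22) − 2(14.66) = 554.2
  H: 0 + 1(84.22) = 84.22
  D: 0 + 2(14.66) = 29.33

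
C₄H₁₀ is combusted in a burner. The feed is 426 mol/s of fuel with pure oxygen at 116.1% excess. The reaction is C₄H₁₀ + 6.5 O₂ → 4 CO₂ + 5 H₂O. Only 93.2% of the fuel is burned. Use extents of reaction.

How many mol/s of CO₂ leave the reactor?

1590 mol/s

Stoichiometric O₂ = 6.5 × 426 = 2769 mol/s; O₂ fed = 2769 × 2.161 = 5984 mol/s.
Fuel reacted = 0.932 × 426 → ξ = 397 mol/s.
Outlet (n = n₀ + ν ξ):
  C₄H₁₀: 426 − 1(397) = 28.97
  O₂: 5984 − 6.5(397) = 3403
  CO₂: 0 + 4(397) = 1588
  H₂O: 0 + 5(397) = 1985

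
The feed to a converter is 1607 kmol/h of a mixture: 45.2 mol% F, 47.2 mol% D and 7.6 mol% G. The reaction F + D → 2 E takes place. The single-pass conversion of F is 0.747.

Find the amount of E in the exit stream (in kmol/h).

1090 kmol/h

F reacted = 0.747 × 726.4 = 542.6 kmol/h; ν_F = −1, so ξ = 542.6/1 = 542.6 kmol/h.
Outlet amounts (n = n₀ + ν ξ):
  F: 726.4 − 1(542.6) = 183.8
  D: 758.5 − 1(542.6) = 215.9
  E: 0 + 2(542.6) = 1085
  G: 122.1 (inert)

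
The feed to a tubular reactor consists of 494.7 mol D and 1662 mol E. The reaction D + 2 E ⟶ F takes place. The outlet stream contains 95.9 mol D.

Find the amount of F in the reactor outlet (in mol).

For D: n = n₀ − 1ξ → 95.9 = 494.7 − 1ξ, giving ξ = 398.8 mol.
Outlet amounts (n = n₀ + ν ξ):
  D: 494.7 − 1(398.8) = 95.9
  E: 1662 − 2(398.8) = 864.4
  F: 0 + 1(398.8) = 398.8

399 mol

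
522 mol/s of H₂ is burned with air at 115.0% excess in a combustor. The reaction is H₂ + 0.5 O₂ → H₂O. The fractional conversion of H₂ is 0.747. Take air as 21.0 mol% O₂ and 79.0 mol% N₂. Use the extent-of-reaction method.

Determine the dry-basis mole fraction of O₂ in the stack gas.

0.14

Stoichiometric O₂ = 0.5 × 522 = 261 mol/s; O₂ fed = 261 × 2.150 = 561.1 mol/s.
N₂ fed = 561.1 × 79/21 = 2111 mol/s.
Fuel reacted = 0.747 × 522 → ξ = 389.9 mol/s.
Outlet (n = n₀ + ν ξ):
  H₂: 522 − 1(389.9) = 132.1
  O₂: 561.1 − 0.5(389.9) = 366.2
  N₂: 2111 (inert)
  H₂O: 0 + 1(389.9) = 389.9
Dry total = 2609 mol/s; y_O₂ (dry) = 366.2 / 2609 = 0.1403.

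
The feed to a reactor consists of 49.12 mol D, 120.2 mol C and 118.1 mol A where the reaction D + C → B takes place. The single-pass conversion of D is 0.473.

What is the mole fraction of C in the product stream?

D reacted = 0.473 × 49.12 = 23.23 mol; ν_D = −1, so ξ = 23.23/1 = 23.23 mol.
Outlet amounts (n = n₀ + ν ξ):
  D: 49.12 − 1(23.23) = 25.89
  C: 120.2 − 1(23.23) = 96.97
  B: 0 + 1(23.23) = 23.23
  A: 118.1 (inert)
Total out = 264.2 mol; y_C = 96.97 / 264.2 = 0.367.

0.367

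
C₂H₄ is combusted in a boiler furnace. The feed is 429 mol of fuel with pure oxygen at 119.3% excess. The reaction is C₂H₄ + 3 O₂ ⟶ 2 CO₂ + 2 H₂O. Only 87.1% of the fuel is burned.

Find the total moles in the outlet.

3250 mol

Stoichiometric O₂ = 3 × 429 = 1287 mol; O₂ fed = 1287 × 2.193 = 2822 mol.
Fuel reacted = 0.871 × 429 → ξ = 373.7 mol.
Outlet (n = n₀ + ν ξ):
  C₂H₄: 429 − 1(373.7) = 55.34
  O₂: 2822 − 3(373.7) = 1701
  CO₂: 0 + 2(373.7) = 747.3
  H₂O: 0 + 2(373.7) = 747.3
Total out = 55.34 + 1701 + 747.3 + 747.3 = 3251 mol.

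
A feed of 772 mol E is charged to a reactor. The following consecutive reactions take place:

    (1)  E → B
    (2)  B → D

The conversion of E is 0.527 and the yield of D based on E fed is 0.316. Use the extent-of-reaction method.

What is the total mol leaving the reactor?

Conversion of E: E consumed = 1ξ₁ = 0.527 × 772 → ξ₁ = 406.8 mol.
Yield of D: 1ξ₂ / 772 = 0.316 → ξ₂ = 244 mol.
Outlet amounts (n = n₀ + Σ ν·ξ):
  E: 772 − 1(406.8) = 365.2
  B: 0 + 1(406.8) − 1(244) = 162.9
  D: 0 + 1(244) = 244
Total out = 365.2 + 162.9 + 244 = 772 mol.

772 mol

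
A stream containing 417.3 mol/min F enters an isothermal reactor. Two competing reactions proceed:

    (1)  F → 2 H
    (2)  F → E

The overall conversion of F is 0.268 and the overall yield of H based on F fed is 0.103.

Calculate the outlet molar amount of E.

Yield of H: 2ξ₁ / 417.3 = 0.103 → ξ₁ = 21.49 mol/min.
Conversion of F: 1ξ₁ + 1ξ₂ = 0.268 × 417.3 = 111.8 → ξ₂ = 90.35 mol/min.
Outlet amounts (n = n₀ + Σ ν·ξ):
  F: 417.3 − 1(21.49) − 1(90.35) = 305.5
  H: 0 + 2(21.49) = 42.98
  E: 0 + 1(90.35) = 90.35

90.3 mol/min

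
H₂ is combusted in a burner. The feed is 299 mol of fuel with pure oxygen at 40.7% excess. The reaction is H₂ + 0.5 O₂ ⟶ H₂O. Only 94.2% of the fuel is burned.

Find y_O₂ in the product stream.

Stoichiometric O₂ = 0.5 × 299 = 149.5 mol; O₂ fed = 149.5 × 1.407 = 210.3 mol.
Fuel reacted = 0.942 × 299 → ξ = 281.7 mol.
Outlet (n = n₀ + ν ξ):
  H₂: 299 − 1(281.7) = 17.34
  O₂: 210.3 − 0.5(281.7) = 69.52
  H₂O: 0 + 1(281.7) = 281.7
Total out = 368.5 mol; y_O₂ = 69.52 / 368.5 = 0.1886.

0.189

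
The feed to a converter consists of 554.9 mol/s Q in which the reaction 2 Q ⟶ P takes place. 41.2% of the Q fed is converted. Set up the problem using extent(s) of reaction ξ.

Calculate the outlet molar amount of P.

114 mol/s

Q reacted = 0.412 × 554.9 = 228.6 mol/s; ν_Q = −2, so ξ = 228.6/2 = 114.3 mol/s.
Outlet amounts (n = n₀ + ν ξ):
  Q: 554.9 − 2(114.3) = 326.3
  P: 0 + 1(114.3) = 114.3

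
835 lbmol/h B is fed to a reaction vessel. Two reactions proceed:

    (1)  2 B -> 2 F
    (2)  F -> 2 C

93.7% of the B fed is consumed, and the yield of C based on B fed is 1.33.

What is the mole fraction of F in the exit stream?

0.163

Conversion of B: B consumed = 2ξ₁ = 0.937 × 835 → ξ₁ = 391.2 lbmol/h.
Yield of C: 2ξ₂ / 835 = 1.33 → ξ₂ = 555.3 lbmol/h.
Outlet amounts (n = n₀ + Σ ν·ξ):
  B: 835 − 2(391.2) = 52.6
  F: 0 + 2(391.2) − 1(555.3) = 227.1
  C: 0 + 2(555.3) = 1111
Total out = 1390 lbmol/h; y_F = 227.1 / 1390 = 0.1634.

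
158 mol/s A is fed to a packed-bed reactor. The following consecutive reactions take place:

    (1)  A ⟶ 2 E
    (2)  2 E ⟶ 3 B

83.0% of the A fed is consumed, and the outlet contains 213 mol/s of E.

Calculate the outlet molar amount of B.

Conversion of A: A consumed = 1ξ₁ = 0.83 × 158 → ξ₁ = 131.1 mol/s.
E balance: n_E = 0 + 2ξ₁ − 2ξ₂ = 213 → ξ₂ = (2·131.1 − 213)/2 = 24.64 mol/s.
Outlet amounts (n = n₀ + Σ ν·ξ):
  A: 158 − 1(131.1) = 26.86
  E: 0 + 2(131.1) − 2(24.64) = 213
  B: 0 + 3(24.64) = 73.92

73.9 mol/s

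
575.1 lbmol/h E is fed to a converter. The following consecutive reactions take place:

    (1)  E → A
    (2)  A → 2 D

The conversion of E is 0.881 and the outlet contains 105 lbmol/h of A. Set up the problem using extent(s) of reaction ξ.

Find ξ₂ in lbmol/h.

ξ₂ = 402 lbmol/h

Conversion of E: E consumed = 1ξ₁ = 0.881 × 575.1 → ξ₁ = 506.7 lbmol/h.
A balance: n_A = 0 + 1ξ₁ − 1ξ₂ = 105 → ξ₂ = (1·506.7 − 105)/1 = 401.7 lbmol/h.
Outlet amounts (n = n₀ + Σ ν·ξ):
  E: 575.1 − 1(506.7) = 68.44
  A: 0 + 1(506.7) − 1(401.7) = 105
  D: 0 + 2(401.7) = 803.3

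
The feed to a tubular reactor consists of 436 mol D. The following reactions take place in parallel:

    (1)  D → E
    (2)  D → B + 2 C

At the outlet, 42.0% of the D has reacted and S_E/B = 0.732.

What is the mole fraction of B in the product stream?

0.163

Conversion of D: D consumed = 0.42 × 436 = 183.1 mol = 1ξ₁ + 1ξ₂.
Selectivity: 1ξ₁ / (1ξ₂) = 0.732 → ξ₁ = 0.732 ξ₂.
Substitute: (1·0.732 + 1) ξ₂ = 183.1 → ξ₂ = 105.7 mol, ξ₁ = 77.39 mol.
Outlet amounts (n = n₀ + Σ ν·ξ):
  D: 436 − 1(77.39) − 1(105.7) = 252.9
  E: 0 + 1(77.39) = 77.39
  B: 0 + 1(105.7) = 105.7
  C: 0 + 2(105.7) = 211.5
Total out = 647.5 mol; y_B = 105.7 / 647.5 = 0.1633.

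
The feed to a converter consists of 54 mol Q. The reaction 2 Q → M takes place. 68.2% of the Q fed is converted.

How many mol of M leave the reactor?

Q reacted = 0.682 × 54 = 36.83 mol; ν_Q = −2, so ξ = 36.83/2 = 18.41 mol.
Outlet amounts (n = n₀ + ν ξ):
  Q: 54 − 2(18.41) = 17.17
  M: 0 + 1(18.41) = 18.41

18.4 mol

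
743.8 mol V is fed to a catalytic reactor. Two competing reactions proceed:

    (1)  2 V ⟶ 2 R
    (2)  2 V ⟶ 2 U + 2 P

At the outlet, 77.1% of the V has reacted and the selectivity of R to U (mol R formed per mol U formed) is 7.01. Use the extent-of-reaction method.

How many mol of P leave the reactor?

Conversion of V: V consumed = 0.771 × 743.8 = 573.5 mol = 2ξ₁ + 2ξ₂.
Selectivity: 2ξ₁ / (2ξ₂) = 7.01 → ξ₁ = 7.01 ξ₂.
Substitute: (2·7.01 + 2) ξ₂ = 573.5 → ξ₂ = 35.8 mol, ξ₁ = 250.9 mol.
Outlet amounts (n = n₀ + Σ ν·ξ):
  V: 743.8 − 2(250.9) − 2(35.8) = 170.3
  R: 0 + 2(250.9) = 501.9
  U: 0 + 2(35.8) = 71.59
  P: 0 + 2(35.8) = 71.59

71.6 mol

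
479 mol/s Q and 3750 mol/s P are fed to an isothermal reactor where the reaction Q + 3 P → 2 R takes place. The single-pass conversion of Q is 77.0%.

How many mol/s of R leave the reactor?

738 mol/s

Q reacted = 0.77 × 479 = 368.8 mol/s; ν_Q = −1, so ξ = 368.8/1 = 368.8 mol/s.
Outlet amounts (n = n₀ + ν ξ):
  Q: 479 − 1(368.8) = 110.2
  P: 3750 − 3(368.8) = 2644
  R: 0 + 2(368.8) = 737.7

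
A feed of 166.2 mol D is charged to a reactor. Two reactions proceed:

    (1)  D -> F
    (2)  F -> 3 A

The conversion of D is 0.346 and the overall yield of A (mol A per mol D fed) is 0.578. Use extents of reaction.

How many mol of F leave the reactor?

25.5 mol

Conversion of D: D consumed = 1ξ₁ = 0.346 × 166.2 → ξ₁ = 57.51 mol.
Yield of A: 3ξ₂ / 166.2 = 0.578 → ξ₂ = 32.02 mol.
Outlet amounts (n = n₀ + Σ ν·ξ):
  D: 166.2 − 1(57.51) = 108.7
  F: 0 + 1(57.51) − 1(32.02) = 25.48
  A: 0 + 3(32.02) = 96.06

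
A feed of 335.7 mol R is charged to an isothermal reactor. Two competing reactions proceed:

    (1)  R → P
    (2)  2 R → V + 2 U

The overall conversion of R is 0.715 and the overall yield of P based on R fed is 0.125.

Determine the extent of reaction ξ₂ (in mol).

Yield of P: 1ξ₁ / 335.7 = 0.125 → ξ₁ = 41.96 mol.
Conversion of R: 1ξ₁ + 2ξ₂ = 0.715 × 335.7 = 240 → ξ₂ = 99.03 mol.
Outlet amounts (n = n₀ + Σ ν·ξ):
  R: 335.7 − 1(41.96) − 2(99.03) = 95.67
  P: 0 + 1(41.96) = 41.96
  V: 0 + 1(99.03) = 99.03
  U: 0 + 2(99.03) = 198.1

ξ₂ = 99 mol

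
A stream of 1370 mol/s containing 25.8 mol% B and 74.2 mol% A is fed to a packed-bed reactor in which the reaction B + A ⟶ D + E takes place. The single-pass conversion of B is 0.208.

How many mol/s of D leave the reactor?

73.5 mol/s

B reacted = 0.208 × 353.5 = 73.52 mol/s; ν_B = −1, so ξ = 73.52/1 = 73.52 mol/s.
Outlet amounts (n = n₀ + ν ξ):
  B: 353.5 − 1(73.52) = 279.9
  A: 1017 − 1(73.52) = 943
  D: 0 + 1(73.52) = 73.52
  E: 0 + 1(73.52) = 73.52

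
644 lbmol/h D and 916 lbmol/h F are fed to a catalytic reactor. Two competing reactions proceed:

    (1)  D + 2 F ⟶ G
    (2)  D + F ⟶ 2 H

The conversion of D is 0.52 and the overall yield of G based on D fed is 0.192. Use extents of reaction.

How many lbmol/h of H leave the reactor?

422 lbmol/h

Yield of G: 1ξ₁ / 644 = 0.192 → ξ₁ = 123.6 lbmol/h.
Conversion of D: 1ξ₁ + 1ξ₂ = 0.52 × 644 = 334.9 → ξ₂ = 211.2 lbmol/h.
Outlet amounts (n = n₀ + Σ ν·ξ):
  D: 644 − 1(123.6) − 1(211.2) = 309.1
  F: 916 − 2(123.6) − 1(211.2) = 457.5
  G: 0 + 1(123.6) = 123.6
  H: 0 + 2(211.2) = 422.5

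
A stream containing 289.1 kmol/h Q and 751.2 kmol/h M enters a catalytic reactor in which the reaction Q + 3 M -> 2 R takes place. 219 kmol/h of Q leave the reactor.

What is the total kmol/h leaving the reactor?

For Q: n = n₀ − 1ξ → 219 = 289.1 − 1ξ, giving ξ = 70.1 kmol/h.
Outlet amounts (n = n₀ + ν ξ):
  Q: 289.1 − 1(70.1) = 219
  M: 751.2 − 3(70.1) = 540.9
  R: 0 + 2(70.1) = 140.2
Total out = 219 + 540.9 + 140.2 = 900.1 kmol/h.

900 kmol/h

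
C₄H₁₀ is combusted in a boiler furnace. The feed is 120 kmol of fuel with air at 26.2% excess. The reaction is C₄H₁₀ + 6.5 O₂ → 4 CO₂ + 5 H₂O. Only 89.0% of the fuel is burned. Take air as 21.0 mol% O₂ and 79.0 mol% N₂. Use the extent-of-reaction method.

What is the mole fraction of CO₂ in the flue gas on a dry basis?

0.0964

Stoichiometric O₂ = 6.5 × 120 = 780 kmol; O₂ fed = 780 × 1.262 = 984.4 kmol.
N₂ fed = 984.4 × 79/21 = 3703 kmol.
Fuel reacted = 0.89 × 120 → ξ = 106.8 kmol.
Outlet (n = n₀ + ν ξ):
  C₄H₁₀: 120 − 1(106.8) = 13.2
  O₂: 984.4 − 6.5(106.8) = 290.2
  N₂: 3703 (inert)
  CO₂: 0 + 4(106.8) = 427.2
  H₂O: 0 + 5(106.8) = 534
Dry total = 4434 kmol; y_CO₂ (dry) = 427.2 / 4434 = 0.09635.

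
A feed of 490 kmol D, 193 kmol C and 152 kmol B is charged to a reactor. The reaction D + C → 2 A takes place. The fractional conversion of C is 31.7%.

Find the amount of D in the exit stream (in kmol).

429 kmol

C reacted = 0.317 × 193 = 61.18 kmol; ν_C = −1, so ξ = 61.18/1 = 61.18 kmol.
Outlet amounts (n = n₀ + ν ξ):
  D: 490 − 1(61.18) = 428.8
  C: 193 − 1(61.18) = 131.8
  A: 0 + 2(61.18) = 122.4
  B: 152 (inert)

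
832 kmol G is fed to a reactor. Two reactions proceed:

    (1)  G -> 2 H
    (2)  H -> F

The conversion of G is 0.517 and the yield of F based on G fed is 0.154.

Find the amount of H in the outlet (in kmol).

Conversion of G: G consumed = 1ξ₁ = 0.517 × 832 → ξ₁ = 430.1 kmol.
Yield of F: 1ξ₂ / 832 = 0.154 → ξ₂ = 128.1 kmol.
Outlet amounts (n = n₀ + Σ ν·ξ):
  G: 832 − 1(430.1) = 401.9
  H: 0 + 2(430.1) − 1(128.1) = 732.2
  F: 0 + 1(128.1) = 128.1

732 kmol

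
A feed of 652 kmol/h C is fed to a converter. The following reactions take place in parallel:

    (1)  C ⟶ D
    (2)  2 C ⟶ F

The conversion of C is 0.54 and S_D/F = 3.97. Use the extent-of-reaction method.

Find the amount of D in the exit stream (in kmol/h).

Conversion of C: C consumed = 0.54 × 652 = 352.1 kmol/h = 1ξ₁ + 2ξ₂.
Selectivity: 1ξ₁ / (1ξ₂) = 3.97 → ξ₁ = 3.97 ξ₂.
Substitute: (1·3.97 + 2) ξ₂ = 352.1 → ξ₂ = 58.97 kmol/h, ξ₁ = 234.1 kmol/h.
Outlet amounts (n = n₀ + Σ ν·ξ):
  C: 652 − 1(234.1) − 2(58.97) = 299.9
  D: 0 + 1(234.1) = 234.1
  F: 0 + 1(58.97) = 58.97

234 kmol/h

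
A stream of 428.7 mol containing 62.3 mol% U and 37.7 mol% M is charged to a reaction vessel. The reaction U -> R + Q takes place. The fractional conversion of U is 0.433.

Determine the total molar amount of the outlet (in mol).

U reacted = 0.433 × 267.1 = 115.6 mol; ν_U = −1, so ξ = 115.6/1 = 115.6 mol.
Outlet amounts (n = n₀ + ν ξ):
  U: 267.1 − 1(115.6) = 151.4
  R: 0 + 1(115.6) = 115.6
  Q: 0 + 1(115.6) = 115.6
  M: 161.6 (inert)
Total out = 151.4 + 115.6 + 115.6 + 161.6 = 544.3 mol.

544 mol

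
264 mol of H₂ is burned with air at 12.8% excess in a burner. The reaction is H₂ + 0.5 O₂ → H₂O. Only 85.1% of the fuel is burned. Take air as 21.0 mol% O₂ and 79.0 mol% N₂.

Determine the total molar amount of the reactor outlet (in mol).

861 mol

Stoichiometric O₂ = 0.5 × 264 = 132 mol; O₂ fed = 132 × 1.128 = 148.9 mol.
N₂ fed = 148.9 × 79/21 = 560.1 mol.
Fuel reacted = 0.851 × 264 → ξ = 224.7 mol.
Outlet (n = n₀ + ν ξ):
  H₂: 264 − 1(224.7) = 39.34
  O₂: 148.9 − 0.5(224.7) = 36.56
  N₂: 560.1 (inert)
  H₂O: 0 + 1(224.7) = 224.7
Total out = 39.34 + 36.56 + 560.1 + 224.7 = 860.7 mol.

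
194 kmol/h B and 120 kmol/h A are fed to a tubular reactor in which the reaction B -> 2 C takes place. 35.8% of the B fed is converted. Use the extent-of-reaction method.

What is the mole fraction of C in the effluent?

B reacted = 0.358 × 194 = 69.45 kmol/h; ν_B = −1, so ξ = 69.45/1 = 69.45 kmol/h.
Outlet amounts (n = n₀ + ν ξ):
  B: 194 − 1(69.45) = 124.5
  C: 0 + 2(69.45) = 138.9
  A: 120 (inert)
Total out = 383.5 kmol/h; y_C = 138.9 / 383.5 = 0.3622.

0.362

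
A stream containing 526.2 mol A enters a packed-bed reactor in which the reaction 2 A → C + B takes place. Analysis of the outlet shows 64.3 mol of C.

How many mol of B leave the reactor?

For C: n = n₀ + 1ξ → 64.3 = 0 + 1ξ, giving ξ = 64.3 mol.
Outlet amounts (n = n₀ + ν ξ):
  A: 526.2 − 2(64.3) = 397.6
  C: 0 + 1(64.3) = 64.3
  B: 0 + 1(64.3) = 64.3

64.3 mol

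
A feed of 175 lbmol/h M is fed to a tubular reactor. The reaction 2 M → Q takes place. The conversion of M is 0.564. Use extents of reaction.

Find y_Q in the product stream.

0.393

M reacted = 0.564 × 175 = 98.7 lbmol/h; ν_M = −2, so ξ = 98.7/2 = 49.35 lbmol/h.
Outlet amounts (n = n₀ + ν ξ):
  M: 175 − 2(49.35) = 76.3
  Q: 0 + 1(49.35) = 49.35
Total out = 125.7 lbmol/h; y_Q = 49.35 / 125.7 = 0.3928.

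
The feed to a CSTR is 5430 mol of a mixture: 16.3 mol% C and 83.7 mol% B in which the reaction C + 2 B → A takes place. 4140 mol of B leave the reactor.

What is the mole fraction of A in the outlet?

For B: n = n₀ − 2ξ → 4140 = 4545 − 2ξ, giving ξ = 202.5 mol.
Outlet amounts (n = n₀ + ν ξ):
  C: 885.1 − 1(202.5) = 682.6
  B: 4545 − 2(202.5) = 4140
  A: 0 + 1(202.5) = 202.5
Total out = 5025 mol; y_A = 202.5 / 5025 = 0.04029.

0.0403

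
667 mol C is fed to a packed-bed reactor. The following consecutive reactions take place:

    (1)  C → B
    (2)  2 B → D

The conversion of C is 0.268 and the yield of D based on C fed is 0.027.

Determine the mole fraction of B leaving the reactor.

Conversion of C: C consumed = 1ξ₁ = 0.268 × 667 → ξ₁ = 178.8 mol.
Yield of D: 1ξ₂ / 667 = 0.027 → ξ₂ = 18.01 mol.
Outlet amounts (n = n₀ + Σ ν·ξ):
  C: 667 − 1(178.8) = 488.2
  B: 0 + 1(178.8) − 2(18.01) = 142.7
  D: 0 + 1(18.01) = 18.01
Total out = 649 mol; y_B = 142.7 / 649 = 0.2199.

0.22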